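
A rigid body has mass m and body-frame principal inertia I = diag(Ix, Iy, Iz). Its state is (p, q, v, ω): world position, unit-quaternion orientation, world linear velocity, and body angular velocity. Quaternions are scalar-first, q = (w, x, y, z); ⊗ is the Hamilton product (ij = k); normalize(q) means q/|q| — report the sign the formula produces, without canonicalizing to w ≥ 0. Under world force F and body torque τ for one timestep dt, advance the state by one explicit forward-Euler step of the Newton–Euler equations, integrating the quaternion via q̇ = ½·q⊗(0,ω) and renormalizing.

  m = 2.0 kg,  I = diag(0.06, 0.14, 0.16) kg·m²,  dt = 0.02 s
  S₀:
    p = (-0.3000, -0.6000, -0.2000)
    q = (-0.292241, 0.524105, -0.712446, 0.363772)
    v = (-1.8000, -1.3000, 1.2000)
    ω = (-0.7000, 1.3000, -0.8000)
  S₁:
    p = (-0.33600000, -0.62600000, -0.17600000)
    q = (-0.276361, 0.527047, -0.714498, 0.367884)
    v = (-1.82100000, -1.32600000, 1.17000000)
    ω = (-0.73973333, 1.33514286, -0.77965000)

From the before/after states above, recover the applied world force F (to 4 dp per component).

F = (-2.1000, -2.6000, -3.0000)

v₁ − v₀ = (-0.02100000, -0.02600000, -0.03000000)
applied force F = (-2.1000, -2.6000, -3.0000)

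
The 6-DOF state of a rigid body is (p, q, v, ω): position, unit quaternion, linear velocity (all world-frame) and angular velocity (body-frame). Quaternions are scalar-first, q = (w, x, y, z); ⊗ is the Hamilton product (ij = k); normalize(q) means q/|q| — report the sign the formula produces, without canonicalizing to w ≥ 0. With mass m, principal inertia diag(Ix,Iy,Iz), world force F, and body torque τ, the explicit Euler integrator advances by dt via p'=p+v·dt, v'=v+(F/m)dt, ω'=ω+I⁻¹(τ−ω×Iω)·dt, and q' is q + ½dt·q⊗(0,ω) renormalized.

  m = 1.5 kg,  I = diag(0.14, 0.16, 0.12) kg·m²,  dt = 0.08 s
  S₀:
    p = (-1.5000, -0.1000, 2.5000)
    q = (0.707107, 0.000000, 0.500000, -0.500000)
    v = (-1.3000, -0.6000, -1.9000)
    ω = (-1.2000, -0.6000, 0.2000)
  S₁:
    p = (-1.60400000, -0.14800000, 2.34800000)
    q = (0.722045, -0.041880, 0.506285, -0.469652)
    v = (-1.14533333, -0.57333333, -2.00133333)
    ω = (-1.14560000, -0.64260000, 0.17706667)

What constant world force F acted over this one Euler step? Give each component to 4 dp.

F = (2.9000, 0.5000, -1.9000)

v₁ − v₀ = (0.15466667, 0.02666667, -0.10133333)
m·(v₁−v₀)/dt = (2.9000, 0.5000, -1.9000)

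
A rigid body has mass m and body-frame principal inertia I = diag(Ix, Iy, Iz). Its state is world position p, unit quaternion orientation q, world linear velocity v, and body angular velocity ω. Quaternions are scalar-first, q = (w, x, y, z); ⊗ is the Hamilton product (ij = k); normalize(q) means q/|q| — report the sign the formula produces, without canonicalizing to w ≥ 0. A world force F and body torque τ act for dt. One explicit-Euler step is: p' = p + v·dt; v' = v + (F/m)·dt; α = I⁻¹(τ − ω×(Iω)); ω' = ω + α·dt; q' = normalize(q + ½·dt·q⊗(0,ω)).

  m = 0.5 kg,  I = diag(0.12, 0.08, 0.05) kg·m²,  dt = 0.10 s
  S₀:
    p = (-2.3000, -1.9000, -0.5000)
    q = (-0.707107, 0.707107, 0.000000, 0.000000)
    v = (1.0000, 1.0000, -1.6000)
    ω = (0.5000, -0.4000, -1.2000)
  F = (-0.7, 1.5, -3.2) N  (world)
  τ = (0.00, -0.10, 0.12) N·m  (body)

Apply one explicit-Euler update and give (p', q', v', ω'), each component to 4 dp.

a = (-1.4000, 3.0000, -6.4000)
p' = p + v·dt = (-2.2000, -1.8000, -0.6600)
v + (F/m)dt = (0.8600, 1.3000, -2.2400)
α = I⁻¹(τ − ω×Iω) = (0.1200, -0.7250, 2.2400)
ω + α·dt = (0.5120, -0.4725, -0.9760)
q⊗(0,ω) = (-0.3535535, -0.3535535, 1.1313712, 0.5656856)
q' = normalize(q + ½dt·q⊗(0,ω)) = (-0.7231, 0.6878, 0.0564, 0.0282)

p' = (-2.2000, -1.8000, -0.6600)
q' = (-0.7231, 0.6878, 0.0564, 0.0282)
v' = (0.8600, 1.3000, -2.2400)
ω' = (0.5120, -0.4725, -0.9760)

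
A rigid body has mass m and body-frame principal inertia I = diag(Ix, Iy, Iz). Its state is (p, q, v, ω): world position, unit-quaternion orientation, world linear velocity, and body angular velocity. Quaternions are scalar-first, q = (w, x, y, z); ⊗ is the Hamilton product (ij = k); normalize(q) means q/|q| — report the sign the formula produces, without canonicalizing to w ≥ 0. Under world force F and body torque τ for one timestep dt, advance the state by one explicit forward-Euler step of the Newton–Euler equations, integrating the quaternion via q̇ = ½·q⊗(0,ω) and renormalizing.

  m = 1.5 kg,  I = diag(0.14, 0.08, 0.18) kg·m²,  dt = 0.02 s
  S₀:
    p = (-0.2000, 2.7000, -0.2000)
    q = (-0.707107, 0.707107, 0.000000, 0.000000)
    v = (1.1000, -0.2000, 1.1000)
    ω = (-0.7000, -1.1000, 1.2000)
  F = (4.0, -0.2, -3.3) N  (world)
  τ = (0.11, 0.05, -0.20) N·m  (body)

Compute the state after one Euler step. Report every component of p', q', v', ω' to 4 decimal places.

ω×(Iω) gyroscopic = (-0.1320, 0.0336, -0.0462)
(τ − ω×Iω)/I = (1.7286, 0.2050, -0.8544)
new body rate ω' = (-0.6654, -1.0959, 1.1829)
q⊗(0,ω) = (0.4949749, 0.4949749, -0.0707107, -1.6263461)
q + ½dt·q⊗(0,ω), renormalized = (-0.7020, 0.7119, -0.0007, -0.0163)
a = (2.6667, -0.1333, -2.2000)
p' = p + v·dt = (-0.1780, 2.6960, -0.1780)
v + (F/m)dt = (1.1533, -0.2027, 1.0560)

p' = (-0.1780, 2.6960, -0.1780)
q' = (-0.7020, 0.7119, -0.0007, -0.0163)
v' = (1.1533, -0.2027, 1.0560)
ω' = (-0.6654, -1.0959, 1.1829)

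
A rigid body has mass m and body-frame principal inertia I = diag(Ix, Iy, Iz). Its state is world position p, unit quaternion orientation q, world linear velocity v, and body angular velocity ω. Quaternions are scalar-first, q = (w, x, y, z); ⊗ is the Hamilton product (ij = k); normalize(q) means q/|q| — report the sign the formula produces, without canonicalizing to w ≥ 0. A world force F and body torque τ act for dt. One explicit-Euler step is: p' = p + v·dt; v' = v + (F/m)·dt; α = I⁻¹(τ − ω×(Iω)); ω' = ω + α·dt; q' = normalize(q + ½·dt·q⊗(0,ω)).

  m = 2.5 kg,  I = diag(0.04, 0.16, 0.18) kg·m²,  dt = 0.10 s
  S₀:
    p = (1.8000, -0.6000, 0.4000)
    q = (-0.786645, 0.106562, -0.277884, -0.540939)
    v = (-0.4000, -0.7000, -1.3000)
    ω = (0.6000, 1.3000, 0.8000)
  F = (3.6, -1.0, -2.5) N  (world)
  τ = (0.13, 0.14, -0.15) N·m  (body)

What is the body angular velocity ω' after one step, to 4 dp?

α = I⁻¹(τ − ω×Iω) = (2.7300, 1.2950, -1.3533)
ω' = ω + α·dt = (0.8730, 1.4295, 0.6647)

ω' = (0.8730, 1.4295, 0.6647)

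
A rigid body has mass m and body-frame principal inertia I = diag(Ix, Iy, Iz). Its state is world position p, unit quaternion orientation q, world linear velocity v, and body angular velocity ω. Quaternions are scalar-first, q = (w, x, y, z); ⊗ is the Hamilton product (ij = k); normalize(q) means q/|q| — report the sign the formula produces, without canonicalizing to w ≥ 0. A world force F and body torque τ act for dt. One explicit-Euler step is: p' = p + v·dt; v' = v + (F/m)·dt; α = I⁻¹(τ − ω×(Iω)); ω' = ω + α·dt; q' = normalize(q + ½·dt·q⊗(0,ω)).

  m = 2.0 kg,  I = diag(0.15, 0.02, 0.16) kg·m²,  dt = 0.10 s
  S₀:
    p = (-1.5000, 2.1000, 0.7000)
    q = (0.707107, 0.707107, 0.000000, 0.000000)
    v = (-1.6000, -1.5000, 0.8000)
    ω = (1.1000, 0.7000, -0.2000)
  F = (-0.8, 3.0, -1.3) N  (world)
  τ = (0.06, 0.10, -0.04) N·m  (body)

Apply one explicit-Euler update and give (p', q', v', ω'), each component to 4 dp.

p' = p + v·dt = (-1.6600, 1.9500, 0.7800)
new velocity v' = (-1.6400, -1.3500, 0.7350)
gyro term ω×Iω = (-0.0196, 0.0022, -0.1001)
(τ − ω×Iω)/I = (0.5307, 4.8900, 0.3756)
new body rate ω' = (1.1531, 1.1890, -0.1624)
q⊗(0,ω) = (-0.7778177, 0.7778177, 0.6363963, 0.3535535)
q' = normalize(q + ½dt·q⊗(0,ω)) = (0.6668, 0.7444, 0.0318, 0.0176)

p' = (-1.6600, 1.9500, 0.7800)
q' = (0.6668, 0.7444, 0.0318, 0.0176)
v' = (-1.6400, -1.3500, 0.7350)
ω' = (1.1531, 1.1890, -0.1624)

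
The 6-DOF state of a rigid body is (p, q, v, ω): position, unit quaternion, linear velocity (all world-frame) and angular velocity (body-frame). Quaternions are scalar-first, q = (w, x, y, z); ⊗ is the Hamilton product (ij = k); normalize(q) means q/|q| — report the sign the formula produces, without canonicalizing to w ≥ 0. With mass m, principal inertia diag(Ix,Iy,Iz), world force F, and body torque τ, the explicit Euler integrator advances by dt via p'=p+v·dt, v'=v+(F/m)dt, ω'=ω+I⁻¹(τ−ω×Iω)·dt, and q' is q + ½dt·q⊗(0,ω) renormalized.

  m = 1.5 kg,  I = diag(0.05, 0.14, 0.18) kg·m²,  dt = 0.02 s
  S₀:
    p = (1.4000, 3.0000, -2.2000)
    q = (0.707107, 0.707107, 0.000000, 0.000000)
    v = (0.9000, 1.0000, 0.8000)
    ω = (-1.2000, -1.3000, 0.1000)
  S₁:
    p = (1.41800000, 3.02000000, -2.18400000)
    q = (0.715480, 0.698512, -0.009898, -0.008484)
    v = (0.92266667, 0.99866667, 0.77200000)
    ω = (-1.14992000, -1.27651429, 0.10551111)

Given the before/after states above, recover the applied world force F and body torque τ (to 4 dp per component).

ω₁ − ω₀ = (0.05008000, 0.02348571, 0.00551111)
ω₀×(Iω₀) = (-0.0052, 0.0156, 0.1404)
I·α + gyro = (0.1200, 0.1800, 0.1900)
Δv = v₁−v₀ = (0.02266667, -0.00133333, -0.02800000)
m·(v₁−v₀)/dt = (1.7000, -0.1000, -2.1000)

F = (1.7000, -0.1000, -2.1000)
τ = (0.1200, 0.1800, 0.1900)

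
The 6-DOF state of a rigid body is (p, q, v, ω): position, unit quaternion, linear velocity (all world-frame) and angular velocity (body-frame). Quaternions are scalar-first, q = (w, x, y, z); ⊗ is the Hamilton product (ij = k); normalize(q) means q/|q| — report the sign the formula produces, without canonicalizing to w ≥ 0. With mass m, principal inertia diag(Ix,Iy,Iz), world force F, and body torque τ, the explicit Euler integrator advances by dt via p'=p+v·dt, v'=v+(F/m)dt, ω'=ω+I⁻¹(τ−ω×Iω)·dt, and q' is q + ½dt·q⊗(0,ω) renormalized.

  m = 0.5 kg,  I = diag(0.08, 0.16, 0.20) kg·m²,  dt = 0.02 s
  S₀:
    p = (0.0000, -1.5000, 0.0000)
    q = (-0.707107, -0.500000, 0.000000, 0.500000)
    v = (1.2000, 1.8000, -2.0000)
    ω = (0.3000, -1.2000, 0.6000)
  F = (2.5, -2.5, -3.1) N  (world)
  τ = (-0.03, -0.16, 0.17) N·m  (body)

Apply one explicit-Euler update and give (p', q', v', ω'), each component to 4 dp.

p' = (0.0240, -1.4640, -0.0400)
q' = (-0.7085, -0.4961, 0.0130, 0.5017)
v' = (1.3000, 1.7000, -2.1240)
ω' = (0.2997, -1.2173, 0.6199)

gyro term ω×Iω = (-0.0288, -0.0216, -0.0288)
angular accel α = (-0.0150, -0.8650, 0.9940)
new body rate ω' = (0.2997, -1.2173, 0.6199)
q⊗(0,ω) = (-0.1500000, 0.3878679, 1.2985284, 0.1757358)
updated quaternion q' = (-0.7085, -0.4961, 0.0130, 0.5017)
p' = p + v·dt = (0.0240, -1.4640, -0.0400)
v + (F/m)dt = (1.3000, 1.7000, -2.1240)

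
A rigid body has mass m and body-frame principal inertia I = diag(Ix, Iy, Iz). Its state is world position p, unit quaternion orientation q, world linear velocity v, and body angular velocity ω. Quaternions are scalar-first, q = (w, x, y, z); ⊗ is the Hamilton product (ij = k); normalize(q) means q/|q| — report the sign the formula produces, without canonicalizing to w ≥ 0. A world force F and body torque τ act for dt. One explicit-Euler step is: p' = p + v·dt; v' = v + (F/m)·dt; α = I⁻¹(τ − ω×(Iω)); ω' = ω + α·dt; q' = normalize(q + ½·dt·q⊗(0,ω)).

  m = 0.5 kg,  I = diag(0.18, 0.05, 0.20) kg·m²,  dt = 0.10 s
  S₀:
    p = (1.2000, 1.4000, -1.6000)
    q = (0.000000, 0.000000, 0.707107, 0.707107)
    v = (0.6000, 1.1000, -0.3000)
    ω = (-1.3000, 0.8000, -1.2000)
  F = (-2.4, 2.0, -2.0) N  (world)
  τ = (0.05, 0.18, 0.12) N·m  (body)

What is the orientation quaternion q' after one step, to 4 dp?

q' = (0.0141, -0.0704, 0.6581, 0.7495)

2q̇ = q⊗(0,ω) = (0.2828428, -1.4142140, -0.9192391, 0.9192391)
q + ½dt·q⊗(0,ω), renormalized = (0.0141, -0.0704, 0.6581, 0.7495)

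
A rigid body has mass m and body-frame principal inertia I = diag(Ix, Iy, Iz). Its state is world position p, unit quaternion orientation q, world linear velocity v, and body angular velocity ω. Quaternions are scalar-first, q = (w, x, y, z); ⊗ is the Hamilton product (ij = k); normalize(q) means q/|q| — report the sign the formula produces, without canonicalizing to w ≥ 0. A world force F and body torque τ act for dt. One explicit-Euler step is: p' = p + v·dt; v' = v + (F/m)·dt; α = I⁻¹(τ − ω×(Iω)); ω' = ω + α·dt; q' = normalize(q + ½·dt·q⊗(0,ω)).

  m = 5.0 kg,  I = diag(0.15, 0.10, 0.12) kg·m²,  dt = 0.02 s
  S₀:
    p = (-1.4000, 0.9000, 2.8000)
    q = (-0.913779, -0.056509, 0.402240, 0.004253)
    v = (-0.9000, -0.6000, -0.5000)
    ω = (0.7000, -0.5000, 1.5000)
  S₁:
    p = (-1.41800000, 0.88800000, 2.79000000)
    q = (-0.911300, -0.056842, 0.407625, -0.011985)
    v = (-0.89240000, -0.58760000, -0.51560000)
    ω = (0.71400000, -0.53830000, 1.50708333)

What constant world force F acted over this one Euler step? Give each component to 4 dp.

F = (1.9000, 3.1000, -3.9000)

v₁ − v₀ = (0.00760000, 0.01240000, -0.01560000)
m·(v₁−v₀)/dt = (1.9000, 3.1000, -3.9000)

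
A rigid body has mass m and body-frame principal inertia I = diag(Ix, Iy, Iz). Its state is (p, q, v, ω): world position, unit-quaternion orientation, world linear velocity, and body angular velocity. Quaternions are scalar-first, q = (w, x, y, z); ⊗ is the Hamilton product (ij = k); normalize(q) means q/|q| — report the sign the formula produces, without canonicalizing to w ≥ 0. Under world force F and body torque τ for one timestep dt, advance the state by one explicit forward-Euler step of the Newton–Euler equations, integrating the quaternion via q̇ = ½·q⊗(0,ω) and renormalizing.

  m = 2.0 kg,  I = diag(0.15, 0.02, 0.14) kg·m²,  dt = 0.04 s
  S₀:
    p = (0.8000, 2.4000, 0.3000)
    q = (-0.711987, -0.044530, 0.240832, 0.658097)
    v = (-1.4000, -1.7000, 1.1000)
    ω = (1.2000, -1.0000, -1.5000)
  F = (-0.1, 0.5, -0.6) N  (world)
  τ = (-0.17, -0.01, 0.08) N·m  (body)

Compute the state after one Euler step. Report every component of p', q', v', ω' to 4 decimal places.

p' = p + v·dt = (0.7440, 2.3320, 0.3440)
new velocity v' = (-1.4020, -1.6900, 1.0880)
ω×(Iω) gyroscopic = (0.1800, -0.0180, 0.1560)
(τ − ω×Iω)/I = (-2.3333, 0.4000, -0.5429)
ω' = ω + α·dt = (1.1067, -0.9840, -1.5217)
q⊗(0,ω) = (1.2814135, -0.5575354, 1.4349084, 0.8235121)
q + ½dt·q⊗(0,ω), renormalized = (-0.6857, -0.0556, 0.2693, 0.6739)

p' = (0.7440, 2.3320, 0.3440)
q' = (-0.6857, -0.0556, 0.2693, 0.6739)
v' = (-1.4020, -1.6900, 1.0880)
ω' = (1.1067, -0.9840, -1.5217)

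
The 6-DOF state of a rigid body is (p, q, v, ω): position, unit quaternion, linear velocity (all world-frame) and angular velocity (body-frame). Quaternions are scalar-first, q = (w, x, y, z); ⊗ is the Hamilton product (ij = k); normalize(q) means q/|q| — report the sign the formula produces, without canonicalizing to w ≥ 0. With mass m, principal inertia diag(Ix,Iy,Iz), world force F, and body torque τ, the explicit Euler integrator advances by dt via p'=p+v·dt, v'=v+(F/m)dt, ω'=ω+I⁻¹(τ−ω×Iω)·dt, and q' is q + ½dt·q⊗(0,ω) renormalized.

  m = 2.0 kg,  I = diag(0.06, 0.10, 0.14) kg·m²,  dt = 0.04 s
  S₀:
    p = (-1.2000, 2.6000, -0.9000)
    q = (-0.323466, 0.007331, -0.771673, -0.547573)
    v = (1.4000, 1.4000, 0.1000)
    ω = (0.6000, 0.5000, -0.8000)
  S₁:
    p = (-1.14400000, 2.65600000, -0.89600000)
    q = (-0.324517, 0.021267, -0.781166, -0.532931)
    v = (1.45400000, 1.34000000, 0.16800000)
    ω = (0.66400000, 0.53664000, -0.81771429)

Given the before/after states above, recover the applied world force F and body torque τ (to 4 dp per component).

F = (2.7000, -3.0000, 3.4000)
τ = (0.0800, 0.1300, -0.0500)

Δv = v₁−v₀ = (0.05400000, -0.06000000, 0.06800000)
F = m·Δv/dt = (2.7000, -3.0000, 3.4000)
rate change Δω = (0.06400000, 0.03664000, -0.01771429)
I·α + gyro = (0.0800, 0.1300, -0.0500)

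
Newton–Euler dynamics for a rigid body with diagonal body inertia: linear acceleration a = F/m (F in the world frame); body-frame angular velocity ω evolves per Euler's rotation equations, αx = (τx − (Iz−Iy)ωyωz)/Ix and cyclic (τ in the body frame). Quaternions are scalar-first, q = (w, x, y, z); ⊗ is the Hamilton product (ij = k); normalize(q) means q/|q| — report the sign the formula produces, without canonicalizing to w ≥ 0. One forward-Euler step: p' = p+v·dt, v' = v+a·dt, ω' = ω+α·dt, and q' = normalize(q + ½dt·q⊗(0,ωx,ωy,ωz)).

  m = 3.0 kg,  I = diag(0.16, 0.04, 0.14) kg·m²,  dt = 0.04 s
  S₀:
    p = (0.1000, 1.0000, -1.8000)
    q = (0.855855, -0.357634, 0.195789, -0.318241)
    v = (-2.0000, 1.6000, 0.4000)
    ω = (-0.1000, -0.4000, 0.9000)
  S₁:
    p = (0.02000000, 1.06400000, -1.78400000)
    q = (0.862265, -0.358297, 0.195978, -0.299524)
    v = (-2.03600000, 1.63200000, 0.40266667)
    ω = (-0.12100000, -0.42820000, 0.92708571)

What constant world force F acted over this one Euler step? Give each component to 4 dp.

F = (-2.7000, 2.4000, 0.2000)

v₁ − v₀ = (-0.03600000, 0.03200000, 0.00266667)
applied force F = (-2.7000, 2.4000, 0.2000)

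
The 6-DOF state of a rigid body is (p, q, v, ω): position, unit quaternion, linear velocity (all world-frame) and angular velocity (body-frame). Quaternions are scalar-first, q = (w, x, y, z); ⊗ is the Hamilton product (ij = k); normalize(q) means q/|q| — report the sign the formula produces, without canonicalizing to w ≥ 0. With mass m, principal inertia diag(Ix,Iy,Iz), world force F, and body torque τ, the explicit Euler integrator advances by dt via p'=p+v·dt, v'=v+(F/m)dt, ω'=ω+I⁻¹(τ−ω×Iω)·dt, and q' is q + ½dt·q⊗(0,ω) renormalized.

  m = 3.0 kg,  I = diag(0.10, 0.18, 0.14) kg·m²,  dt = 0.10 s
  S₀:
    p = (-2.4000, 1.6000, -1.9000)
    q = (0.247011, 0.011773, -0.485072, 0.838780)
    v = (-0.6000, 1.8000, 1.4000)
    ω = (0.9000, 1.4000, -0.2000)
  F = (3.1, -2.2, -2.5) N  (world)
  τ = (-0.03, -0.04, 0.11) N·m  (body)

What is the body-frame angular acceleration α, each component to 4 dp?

α = (-0.4120, -0.2622, 0.0657)

ω×(Iω) gyroscopic = (0.0112, 0.0072, 0.1008)
(τ − ω×Iω)/I = (-0.4120, -0.2622, 0.0657)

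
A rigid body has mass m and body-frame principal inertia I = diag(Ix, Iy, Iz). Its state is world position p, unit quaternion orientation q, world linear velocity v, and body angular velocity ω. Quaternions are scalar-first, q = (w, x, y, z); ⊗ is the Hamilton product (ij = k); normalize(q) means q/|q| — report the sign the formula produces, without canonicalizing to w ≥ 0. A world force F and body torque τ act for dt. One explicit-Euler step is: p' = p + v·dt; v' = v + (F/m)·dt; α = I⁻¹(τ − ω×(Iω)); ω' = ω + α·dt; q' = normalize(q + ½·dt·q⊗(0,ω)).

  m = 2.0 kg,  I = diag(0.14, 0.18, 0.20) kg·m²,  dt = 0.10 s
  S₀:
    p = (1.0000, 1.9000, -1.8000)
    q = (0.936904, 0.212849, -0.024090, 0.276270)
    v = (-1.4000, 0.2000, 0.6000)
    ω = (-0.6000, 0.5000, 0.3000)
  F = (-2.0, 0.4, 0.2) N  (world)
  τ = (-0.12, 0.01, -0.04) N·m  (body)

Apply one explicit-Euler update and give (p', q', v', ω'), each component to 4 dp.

gyro term ω×Iω = (0.0030, 0.0108, -0.0120)
α = I⁻¹(τ − ω×Iω) = (-0.8786, -0.0044, -0.1400)
ω + α·dt = (-0.6879, 0.4996, 0.2860)
q⊗(0,ω) = (0.0568734, -0.7075044, 0.2388353, 0.3730417)
updated quaternion q' = (0.9389, 0.1773, -0.0121, 0.2947)
linear accel F/m = (-1.0000, 0.2000, 0.1000)
new position p' = (0.8600, 1.9200, -1.7400)
v' = v + a·dt = (-1.5000, 0.2200, 0.6100)

p' = (0.8600, 1.9200, -1.7400)
q' = (0.9389, 0.1773, -0.0121, 0.2947)
v' = (-1.5000, 0.2200, 0.6100)
ω' = (-0.6879, 0.4996, 0.2860)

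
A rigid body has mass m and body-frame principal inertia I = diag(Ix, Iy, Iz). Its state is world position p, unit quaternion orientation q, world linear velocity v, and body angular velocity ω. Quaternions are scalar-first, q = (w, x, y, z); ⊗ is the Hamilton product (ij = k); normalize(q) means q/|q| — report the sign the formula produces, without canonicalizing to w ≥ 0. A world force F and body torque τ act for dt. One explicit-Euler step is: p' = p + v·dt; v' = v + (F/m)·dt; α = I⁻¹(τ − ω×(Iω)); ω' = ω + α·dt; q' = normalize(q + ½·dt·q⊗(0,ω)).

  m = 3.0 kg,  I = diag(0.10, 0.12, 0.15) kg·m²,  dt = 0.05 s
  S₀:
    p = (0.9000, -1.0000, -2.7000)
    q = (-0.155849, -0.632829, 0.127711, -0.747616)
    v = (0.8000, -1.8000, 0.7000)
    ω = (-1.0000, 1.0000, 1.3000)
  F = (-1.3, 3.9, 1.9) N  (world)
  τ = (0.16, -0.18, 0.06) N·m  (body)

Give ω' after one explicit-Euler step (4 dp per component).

α = I⁻¹(τ − ω×Iω) = (1.2100, -2.0417, 0.5333)
ω' = ω + α·dt = (-0.9395, 0.8979, 1.3267)

ω' = (-0.9395, 0.8979, 1.3267)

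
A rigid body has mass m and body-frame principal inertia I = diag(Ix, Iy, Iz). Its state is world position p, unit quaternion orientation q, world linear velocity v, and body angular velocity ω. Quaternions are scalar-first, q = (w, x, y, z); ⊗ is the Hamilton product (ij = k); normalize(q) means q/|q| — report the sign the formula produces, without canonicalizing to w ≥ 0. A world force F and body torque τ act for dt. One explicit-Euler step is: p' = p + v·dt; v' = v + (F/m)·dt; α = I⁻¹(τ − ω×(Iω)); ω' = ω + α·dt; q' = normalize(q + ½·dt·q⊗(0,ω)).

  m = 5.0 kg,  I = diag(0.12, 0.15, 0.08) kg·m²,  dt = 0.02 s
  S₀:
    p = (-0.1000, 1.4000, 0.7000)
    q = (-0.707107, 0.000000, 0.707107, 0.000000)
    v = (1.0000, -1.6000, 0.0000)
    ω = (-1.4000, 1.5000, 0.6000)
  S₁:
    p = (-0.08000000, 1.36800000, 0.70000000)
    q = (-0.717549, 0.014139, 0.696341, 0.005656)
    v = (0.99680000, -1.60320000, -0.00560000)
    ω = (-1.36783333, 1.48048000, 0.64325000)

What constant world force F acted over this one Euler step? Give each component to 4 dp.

velocity change Δv = (-0.00320000, -0.00320000, -0.00560000)
F = m·Δv/dt = (-0.8000, -0.8000, -1.4000)

F = (-0.8000, -0.8000, -1.4000)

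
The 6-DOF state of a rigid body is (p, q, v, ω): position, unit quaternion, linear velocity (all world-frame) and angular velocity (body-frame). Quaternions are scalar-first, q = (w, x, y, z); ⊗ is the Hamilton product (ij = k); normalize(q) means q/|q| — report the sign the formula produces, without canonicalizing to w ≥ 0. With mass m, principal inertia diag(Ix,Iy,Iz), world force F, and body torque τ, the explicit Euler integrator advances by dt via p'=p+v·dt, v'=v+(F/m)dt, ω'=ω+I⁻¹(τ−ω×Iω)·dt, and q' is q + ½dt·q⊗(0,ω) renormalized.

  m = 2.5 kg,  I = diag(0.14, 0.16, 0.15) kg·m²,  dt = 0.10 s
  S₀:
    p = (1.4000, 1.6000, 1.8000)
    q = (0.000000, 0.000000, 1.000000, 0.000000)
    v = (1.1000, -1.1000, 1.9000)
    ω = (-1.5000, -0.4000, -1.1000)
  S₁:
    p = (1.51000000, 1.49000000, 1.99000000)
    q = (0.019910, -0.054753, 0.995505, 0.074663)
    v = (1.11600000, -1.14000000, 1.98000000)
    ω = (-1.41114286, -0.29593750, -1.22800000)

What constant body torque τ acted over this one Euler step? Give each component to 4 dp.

ω₁ − ω₀ = (0.08885714, 0.10406250, -0.12800000)
gyro term ω₀×Iω₀ = (-0.0044, -0.0165, 0.0120)
applied torque τ = (0.1200, 0.1500, -0.1800)

τ = (0.1200, 0.1500, -0.1800)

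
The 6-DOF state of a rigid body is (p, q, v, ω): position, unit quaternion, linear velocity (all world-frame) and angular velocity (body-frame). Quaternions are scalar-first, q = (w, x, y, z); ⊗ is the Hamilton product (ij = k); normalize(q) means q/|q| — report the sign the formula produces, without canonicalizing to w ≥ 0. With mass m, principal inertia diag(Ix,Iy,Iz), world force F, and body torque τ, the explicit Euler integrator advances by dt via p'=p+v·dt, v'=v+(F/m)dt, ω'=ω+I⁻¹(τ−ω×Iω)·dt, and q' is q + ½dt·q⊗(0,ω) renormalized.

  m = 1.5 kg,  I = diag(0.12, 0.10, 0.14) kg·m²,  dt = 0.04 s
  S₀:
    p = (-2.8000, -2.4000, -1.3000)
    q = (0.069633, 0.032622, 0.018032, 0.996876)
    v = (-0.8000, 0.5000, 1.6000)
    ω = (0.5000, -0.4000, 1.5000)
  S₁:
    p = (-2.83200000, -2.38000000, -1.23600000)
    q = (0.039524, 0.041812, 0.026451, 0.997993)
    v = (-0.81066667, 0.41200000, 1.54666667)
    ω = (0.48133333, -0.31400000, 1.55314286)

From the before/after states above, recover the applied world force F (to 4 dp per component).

F = (-0.4000, -3.3000, -2.0000)

velocity change Δv = (-0.01066667, -0.08800000, -0.05333333)
m·(v₁−v₀)/dt = (-0.4000, -3.3000, -2.0000)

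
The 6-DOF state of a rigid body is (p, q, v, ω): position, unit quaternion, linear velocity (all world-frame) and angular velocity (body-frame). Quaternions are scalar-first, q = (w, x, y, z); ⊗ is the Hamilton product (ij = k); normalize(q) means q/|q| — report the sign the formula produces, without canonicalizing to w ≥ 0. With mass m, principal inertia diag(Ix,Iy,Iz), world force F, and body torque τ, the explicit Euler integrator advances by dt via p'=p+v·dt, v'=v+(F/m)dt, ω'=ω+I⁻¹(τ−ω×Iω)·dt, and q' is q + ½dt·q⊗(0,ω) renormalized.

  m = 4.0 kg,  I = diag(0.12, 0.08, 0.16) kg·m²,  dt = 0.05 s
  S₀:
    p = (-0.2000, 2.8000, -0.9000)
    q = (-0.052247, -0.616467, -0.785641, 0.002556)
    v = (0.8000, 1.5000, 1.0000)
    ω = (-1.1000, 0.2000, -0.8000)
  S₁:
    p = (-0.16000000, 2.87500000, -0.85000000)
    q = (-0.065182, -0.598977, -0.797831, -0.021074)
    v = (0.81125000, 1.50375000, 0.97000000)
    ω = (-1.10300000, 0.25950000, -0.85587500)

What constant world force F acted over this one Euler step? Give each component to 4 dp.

Δv = v₁−v₀ = (0.01125000, 0.00375000, -0.03000000)
F = m·Δv/dt = (0.9000, 0.3000, -2.4000)

F = (0.9000, 0.3000, -2.4000)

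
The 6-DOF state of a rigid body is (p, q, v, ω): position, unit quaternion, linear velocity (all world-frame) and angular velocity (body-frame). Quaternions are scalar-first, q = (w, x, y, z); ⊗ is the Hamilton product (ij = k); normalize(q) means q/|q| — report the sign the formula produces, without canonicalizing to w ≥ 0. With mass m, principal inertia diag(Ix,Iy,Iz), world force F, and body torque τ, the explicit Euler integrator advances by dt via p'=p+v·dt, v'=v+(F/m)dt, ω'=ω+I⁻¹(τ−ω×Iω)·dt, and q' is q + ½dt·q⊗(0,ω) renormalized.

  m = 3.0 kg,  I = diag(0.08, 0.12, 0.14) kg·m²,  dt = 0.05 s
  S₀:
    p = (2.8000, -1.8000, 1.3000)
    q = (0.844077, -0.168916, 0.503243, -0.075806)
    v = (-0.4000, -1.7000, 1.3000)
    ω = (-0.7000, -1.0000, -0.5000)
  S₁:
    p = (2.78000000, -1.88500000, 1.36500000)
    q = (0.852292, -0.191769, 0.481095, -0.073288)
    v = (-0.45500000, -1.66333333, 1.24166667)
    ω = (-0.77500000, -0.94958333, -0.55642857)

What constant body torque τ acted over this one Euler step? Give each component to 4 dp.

τ = (-0.1100, 0.1000, -0.1300)

Δω = ω₁−ω₀ = (-0.07500000, 0.05041667, -0.05642857)
I·α + gyro = (-0.1100, 0.1000, -0.1300)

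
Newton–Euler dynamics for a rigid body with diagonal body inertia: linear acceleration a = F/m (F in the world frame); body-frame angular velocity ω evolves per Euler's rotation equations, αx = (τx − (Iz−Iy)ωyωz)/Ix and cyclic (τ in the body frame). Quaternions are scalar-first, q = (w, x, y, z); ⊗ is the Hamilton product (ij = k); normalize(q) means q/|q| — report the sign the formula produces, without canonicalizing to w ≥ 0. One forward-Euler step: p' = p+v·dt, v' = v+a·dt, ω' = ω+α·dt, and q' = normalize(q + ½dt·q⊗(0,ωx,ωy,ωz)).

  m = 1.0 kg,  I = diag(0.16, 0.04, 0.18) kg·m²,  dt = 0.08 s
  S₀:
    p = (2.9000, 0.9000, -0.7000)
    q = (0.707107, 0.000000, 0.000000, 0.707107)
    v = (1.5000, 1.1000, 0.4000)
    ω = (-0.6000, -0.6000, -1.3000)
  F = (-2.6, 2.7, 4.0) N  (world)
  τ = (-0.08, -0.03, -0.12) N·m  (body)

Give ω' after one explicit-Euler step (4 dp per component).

precession coupling ω×(Iω) = (0.1092, -0.0156, -0.0432)
angular accel α = (-1.1825, -0.3600, -0.4267)
ω' = ω + α·dt = (-0.6946, -0.6288, -1.3341)

ω' = (-0.6946, -0.6288, -1.3341)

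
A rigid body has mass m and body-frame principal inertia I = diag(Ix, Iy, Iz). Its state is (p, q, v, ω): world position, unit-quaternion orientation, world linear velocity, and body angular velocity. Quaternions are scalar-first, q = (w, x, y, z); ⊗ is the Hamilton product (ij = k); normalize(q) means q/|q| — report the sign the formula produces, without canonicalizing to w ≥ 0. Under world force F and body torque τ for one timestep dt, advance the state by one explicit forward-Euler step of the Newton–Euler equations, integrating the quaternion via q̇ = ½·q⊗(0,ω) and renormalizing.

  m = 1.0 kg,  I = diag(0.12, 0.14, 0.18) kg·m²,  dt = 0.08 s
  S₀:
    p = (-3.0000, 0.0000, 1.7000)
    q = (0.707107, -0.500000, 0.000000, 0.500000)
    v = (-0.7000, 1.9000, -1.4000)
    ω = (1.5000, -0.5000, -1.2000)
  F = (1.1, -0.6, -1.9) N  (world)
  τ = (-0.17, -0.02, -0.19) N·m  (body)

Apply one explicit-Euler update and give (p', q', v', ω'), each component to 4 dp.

angular accel α = (-1.6167, -0.9143, -0.9722)
ω + α·dt = (1.3707, -0.5731, -1.2778)
q⊗(0,ω) = (1.3500000, 1.3106605, -0.2035535, -0.5985284)
updated quaternion q' = (0.7587, -0.4462, -0.0081, 0.4746)
new position p' = (-3.0560, 0.1520, 1.5880)
v' = v + a·dt = (-0.6120, 1.8520, -1.5520)

p' = (-3.0560, 0.1520, 1.5880)
q' = (0.7587, -0.4462, -0.0081, 0.4746)
v' = (-0.6120, 1.8520, -1.5520)
ω' = (1.3707, -0.5731, -1.2778)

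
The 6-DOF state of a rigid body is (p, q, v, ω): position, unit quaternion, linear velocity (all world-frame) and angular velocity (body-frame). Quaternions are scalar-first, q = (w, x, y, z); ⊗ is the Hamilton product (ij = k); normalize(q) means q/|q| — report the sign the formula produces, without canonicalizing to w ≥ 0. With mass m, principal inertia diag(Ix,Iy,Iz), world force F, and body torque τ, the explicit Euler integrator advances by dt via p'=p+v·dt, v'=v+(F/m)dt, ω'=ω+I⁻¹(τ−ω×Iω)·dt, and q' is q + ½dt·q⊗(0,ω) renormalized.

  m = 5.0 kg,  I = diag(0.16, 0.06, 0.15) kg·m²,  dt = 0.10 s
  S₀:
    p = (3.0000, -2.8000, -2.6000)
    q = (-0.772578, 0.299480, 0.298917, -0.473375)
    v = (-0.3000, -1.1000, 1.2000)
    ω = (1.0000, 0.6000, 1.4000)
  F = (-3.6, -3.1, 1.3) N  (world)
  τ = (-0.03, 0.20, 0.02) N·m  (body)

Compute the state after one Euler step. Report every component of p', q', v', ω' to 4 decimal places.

a = (-0.7200, -0.6200, 0.2600)
p' = p + v·dt = (2.9700, -2.9100, -2.4800)
new velocity v' = (-0.3720, -1.1620, 1.2260)
angular accel α = (-0.6600, 3.1000, 0.5333)
new body rate ω' = (0.9340, 0.9100, 1.4533)
2q̇ = q⊗(0,ω) = (0.1838948, -0.0700692, -1.3561938, -1.2008382)
updated quaternion q' = (-0.7602, 0.2948, 0.2302, -0.5312)

p' = (2.9700, -2.9100, -2.4800)
q' = (-0.7602, 0.2948, 0.2302, -0.5312)
v' = (-0.3720, -1.1620, 1.2260)
ω' = (0.9340, 0.9100, 1.4533)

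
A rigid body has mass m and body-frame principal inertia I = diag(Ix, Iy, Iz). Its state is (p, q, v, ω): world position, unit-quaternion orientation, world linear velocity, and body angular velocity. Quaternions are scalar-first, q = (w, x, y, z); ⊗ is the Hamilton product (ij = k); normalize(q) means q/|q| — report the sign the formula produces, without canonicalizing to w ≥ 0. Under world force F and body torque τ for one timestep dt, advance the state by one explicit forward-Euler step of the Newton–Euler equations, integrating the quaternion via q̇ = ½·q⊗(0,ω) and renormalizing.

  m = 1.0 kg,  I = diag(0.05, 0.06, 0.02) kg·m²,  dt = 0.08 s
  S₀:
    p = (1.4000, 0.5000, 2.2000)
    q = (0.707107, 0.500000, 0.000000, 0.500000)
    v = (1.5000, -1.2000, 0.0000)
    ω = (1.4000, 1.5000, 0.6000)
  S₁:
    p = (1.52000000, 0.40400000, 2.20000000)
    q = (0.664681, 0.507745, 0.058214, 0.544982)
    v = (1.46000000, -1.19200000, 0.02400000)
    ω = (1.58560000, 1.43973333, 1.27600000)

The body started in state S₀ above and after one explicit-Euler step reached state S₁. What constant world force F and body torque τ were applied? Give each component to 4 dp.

Δv = v₁−v₀ = (-0.04000000, 0.00800000, 0.02400000)
applied force F = (-0.5000, 0.1000, 0.3000)
Δω = ω₁−ω₀ = (0.18560000, -0.06026667, 0.67600000)
applied torque τ = (0.0800, -0.0200, 0.1900)

F = (-0.5000, 0.1000, 0.3000)
τ = (0.0800, -0.0200, 0.1900)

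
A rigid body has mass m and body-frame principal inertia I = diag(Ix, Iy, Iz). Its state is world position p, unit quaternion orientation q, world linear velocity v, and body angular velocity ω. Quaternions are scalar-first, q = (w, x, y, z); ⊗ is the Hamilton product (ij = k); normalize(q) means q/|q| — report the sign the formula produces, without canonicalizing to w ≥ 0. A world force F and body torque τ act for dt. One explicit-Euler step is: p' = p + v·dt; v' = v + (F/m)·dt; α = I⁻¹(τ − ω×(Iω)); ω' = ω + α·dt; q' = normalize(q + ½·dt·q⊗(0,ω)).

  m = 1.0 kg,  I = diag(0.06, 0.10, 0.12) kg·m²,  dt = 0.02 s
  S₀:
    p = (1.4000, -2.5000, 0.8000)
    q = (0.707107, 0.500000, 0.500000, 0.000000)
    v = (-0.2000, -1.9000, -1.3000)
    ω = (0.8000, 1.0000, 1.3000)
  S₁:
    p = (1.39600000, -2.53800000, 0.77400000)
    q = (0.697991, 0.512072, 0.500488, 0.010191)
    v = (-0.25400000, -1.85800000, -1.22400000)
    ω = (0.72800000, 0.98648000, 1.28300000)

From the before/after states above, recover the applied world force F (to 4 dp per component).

v₁ − v₀ = (-0.05400000, 0.04200000, 0.07600000)
F = m·Δv/dt = (-2.7000, 2.1000, 3.8000)

F = (-2.7000, 2.1000, 3.8000)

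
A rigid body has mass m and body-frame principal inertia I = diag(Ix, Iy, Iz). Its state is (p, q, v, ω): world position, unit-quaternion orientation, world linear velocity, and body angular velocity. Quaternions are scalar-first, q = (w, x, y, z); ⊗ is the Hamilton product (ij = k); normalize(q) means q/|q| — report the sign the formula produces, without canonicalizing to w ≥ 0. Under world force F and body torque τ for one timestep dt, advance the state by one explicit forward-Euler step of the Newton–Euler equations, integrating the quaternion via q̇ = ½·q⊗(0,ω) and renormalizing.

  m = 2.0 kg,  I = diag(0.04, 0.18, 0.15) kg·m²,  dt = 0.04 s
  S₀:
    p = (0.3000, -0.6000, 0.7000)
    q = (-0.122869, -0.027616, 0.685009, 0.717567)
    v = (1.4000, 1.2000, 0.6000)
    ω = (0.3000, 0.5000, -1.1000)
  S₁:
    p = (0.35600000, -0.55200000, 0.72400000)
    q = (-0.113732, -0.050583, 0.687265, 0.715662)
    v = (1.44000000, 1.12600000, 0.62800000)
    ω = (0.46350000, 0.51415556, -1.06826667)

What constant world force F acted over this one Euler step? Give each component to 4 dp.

velocity change Δv = (0.04000000, -0.07400000, 0.02800000)
applied force F = (2.0000, -3.7000, 1.4000)

F = (2.0000, -3.7000, 1.4000)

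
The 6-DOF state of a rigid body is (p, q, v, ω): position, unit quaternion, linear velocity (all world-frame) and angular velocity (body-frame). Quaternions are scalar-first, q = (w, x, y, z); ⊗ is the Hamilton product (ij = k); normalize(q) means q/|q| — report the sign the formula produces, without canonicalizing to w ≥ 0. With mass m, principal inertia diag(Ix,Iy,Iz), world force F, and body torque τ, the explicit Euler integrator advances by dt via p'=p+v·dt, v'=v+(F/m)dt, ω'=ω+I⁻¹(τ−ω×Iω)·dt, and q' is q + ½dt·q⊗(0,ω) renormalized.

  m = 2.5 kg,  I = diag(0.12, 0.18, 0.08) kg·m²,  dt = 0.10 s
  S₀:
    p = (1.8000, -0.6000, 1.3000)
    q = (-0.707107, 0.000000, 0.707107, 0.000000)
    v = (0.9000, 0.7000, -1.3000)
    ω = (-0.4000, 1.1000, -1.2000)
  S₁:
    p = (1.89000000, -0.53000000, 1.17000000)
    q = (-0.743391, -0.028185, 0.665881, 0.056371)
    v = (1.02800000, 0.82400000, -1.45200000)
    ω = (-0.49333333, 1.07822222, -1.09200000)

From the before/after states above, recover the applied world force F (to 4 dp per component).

F = (3.2000, 3.1000, -3.8000)

Δv = v₁−v₀ = (0.12800000, 0.12400000, -0.15200000)
applied force F = (3.2000, 3.1000, -3.8000)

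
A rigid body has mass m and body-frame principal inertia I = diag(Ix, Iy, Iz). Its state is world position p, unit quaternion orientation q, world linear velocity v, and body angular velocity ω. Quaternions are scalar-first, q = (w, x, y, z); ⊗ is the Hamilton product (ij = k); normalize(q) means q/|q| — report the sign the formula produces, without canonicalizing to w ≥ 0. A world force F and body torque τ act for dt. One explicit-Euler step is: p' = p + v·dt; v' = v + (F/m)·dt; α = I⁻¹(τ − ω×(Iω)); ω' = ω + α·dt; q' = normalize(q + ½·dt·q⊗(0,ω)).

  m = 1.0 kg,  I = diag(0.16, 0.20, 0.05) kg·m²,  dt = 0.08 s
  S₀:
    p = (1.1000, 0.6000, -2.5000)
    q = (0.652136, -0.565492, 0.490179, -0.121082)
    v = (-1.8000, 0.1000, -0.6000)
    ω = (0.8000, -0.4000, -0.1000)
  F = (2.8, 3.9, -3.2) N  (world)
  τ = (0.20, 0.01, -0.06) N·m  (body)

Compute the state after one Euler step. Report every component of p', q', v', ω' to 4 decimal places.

ω×(Iω) gyroscopic = (-0.0060, -0.0088, -0.0128)
α = I⁻¹(τ − ω×Iω) = (1.2875, 0.0940, -0.9440)
ω + α·dt = (0.9030, -0.3925, -0.1755)
q⊗(0,ω) = (0.6363570, 0.4242581, -0.4142692, -0.2311600)
q + ½dt·q⊗(0,ω), renormalized = (0.6772, -0.5482, 0.4733, -0.1302)
new position p' = (0.9560, 0.6080, -2.5480)
v' = v + a·dt = (-1.5760, 0.4120, -0.8560)

p' = (0.9560, 0.6080, -2.5480)
q' = (0.6772, -0.5482, 0.4733, -0.1302)
v' = (-1.5760, 0.4120, -0.8560)
ω' = (0.9030, -0.3925, -0.1755)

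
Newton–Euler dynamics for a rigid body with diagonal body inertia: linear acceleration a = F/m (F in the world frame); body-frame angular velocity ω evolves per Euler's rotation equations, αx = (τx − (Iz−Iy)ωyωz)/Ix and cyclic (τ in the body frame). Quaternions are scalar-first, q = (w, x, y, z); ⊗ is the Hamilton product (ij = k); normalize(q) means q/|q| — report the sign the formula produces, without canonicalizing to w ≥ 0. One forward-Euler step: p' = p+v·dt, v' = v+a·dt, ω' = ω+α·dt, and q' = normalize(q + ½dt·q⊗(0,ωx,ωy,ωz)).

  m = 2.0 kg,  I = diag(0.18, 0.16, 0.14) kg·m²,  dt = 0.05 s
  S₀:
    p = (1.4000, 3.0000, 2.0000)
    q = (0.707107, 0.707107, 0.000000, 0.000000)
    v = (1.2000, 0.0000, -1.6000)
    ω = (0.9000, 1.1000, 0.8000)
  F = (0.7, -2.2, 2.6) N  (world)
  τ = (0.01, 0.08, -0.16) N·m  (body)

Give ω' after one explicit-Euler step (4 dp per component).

ω×(Iω) gyroscopic = (-0.0176, 0.0288, -0.0198)
(τ − ω×Iω)/I = (0.1533, 0.3200, -1.0014)
ω' = ω + α·dt = (0.9077, 1.1160, 0.7499)

ω' = (0.9077, 1.1160, 0.7499)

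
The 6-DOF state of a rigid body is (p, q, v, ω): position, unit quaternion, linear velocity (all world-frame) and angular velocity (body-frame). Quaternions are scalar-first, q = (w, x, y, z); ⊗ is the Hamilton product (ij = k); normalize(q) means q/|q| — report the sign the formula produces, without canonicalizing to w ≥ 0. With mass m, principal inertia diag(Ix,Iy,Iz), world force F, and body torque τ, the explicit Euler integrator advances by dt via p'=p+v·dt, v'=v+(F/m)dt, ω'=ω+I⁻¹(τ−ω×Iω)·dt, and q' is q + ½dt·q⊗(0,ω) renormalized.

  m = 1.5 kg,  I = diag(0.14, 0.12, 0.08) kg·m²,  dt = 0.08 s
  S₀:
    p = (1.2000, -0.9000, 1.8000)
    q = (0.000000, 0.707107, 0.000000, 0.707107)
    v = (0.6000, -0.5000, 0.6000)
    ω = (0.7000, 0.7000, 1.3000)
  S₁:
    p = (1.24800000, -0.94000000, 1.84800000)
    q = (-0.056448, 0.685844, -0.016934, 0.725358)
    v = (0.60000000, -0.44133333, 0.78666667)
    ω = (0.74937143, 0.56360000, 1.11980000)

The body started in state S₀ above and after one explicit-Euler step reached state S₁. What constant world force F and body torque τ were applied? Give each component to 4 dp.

velocity change Δv = (0.00000000, 0.05866667, 0.18666667)
F = m·Δv/dt = (0.0000, 1.1000, 3.5000)
Δω = ω₁−ω₀ = (0.04937143, -0.13640000, -0.18020000)
applied torque τ = (0.0500, -0.1500, -0.1900)

F = (0.0000, 1.1000, 3.5000)
τ = (0.0500, -0.1500, -0.1900)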